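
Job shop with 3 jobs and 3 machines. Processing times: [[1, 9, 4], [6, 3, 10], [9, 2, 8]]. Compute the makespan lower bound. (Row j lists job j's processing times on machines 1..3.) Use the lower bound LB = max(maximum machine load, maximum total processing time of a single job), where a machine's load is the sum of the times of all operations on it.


Machine loads:
  Machine 1: 1 + 6 + 9 = 16
  Machine 2: 9 + 3 + 2 = 14
  Machine 3: 4 + 10 + 8 = 22
Max machine load = 22
Job totals:
  Job 1: 14
  Job 2: 19
  Job 3: 19
Max job total = 19
Lower bound = max(22, 19) = 22

22


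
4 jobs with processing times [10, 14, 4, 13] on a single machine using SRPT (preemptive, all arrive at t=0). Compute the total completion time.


Since all jobs arrive at t=0, SRPT equals SPT ordering.
SPT order: [4, 10, 13, 14]
Completion times:
  Job 1: p=4, C=4
  Job 2: p=10, C=14
  Job 3: p=13, C=27
  Job 4: p=14, C=41
Total completion time = 4 + 14 + 27 + 41 = 86

86


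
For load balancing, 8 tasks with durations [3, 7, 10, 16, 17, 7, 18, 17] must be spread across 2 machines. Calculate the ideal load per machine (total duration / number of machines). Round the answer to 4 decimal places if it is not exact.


Total processing time = 3 + 7 + 10 + 16 + 17 + 7 + 18 + 17 = 95
Number of machines = 2
Ideal balanced load = 95 / 2 = 47.5

47.5


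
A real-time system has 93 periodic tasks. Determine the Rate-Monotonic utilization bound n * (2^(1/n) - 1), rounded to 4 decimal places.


Compute 2^(1/93) = 1.0074810397
Subtract 1: 1.0074810397 - 1 = 0.0074810397
Multiply by n: 93 * 0.0074810397 = 0.6957366921
Round to 4 dp: 0.6957

0.6957


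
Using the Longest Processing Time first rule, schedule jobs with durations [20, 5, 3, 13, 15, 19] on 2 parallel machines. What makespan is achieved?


Sort jobs in decreasing order (LPT): [20, 19, 15, 13, 5, 3]
Assign each job to the least loaded machine:
  Machine 1: jobs [20, 13, 5], load = 38
  Machine 2: jobs [19, 15, 3], load = 37
Makespan = max load = 38

38


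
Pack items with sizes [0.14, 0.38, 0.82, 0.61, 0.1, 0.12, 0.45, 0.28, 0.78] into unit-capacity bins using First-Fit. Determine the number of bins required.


Place items sequentially using First-Fit:
  Item 0.14 -> new Bin 1
  Item 0.38 -> Bin 1 (now 0.52)
  Item 0.82 -> new Bin 2
  Item 0.61 -> new Bin 3
  Item 0.1 -> Bin 1 (now 0.62)
  Item 0.12 -> Bin 1 (now 0.74)
  Item 0.45 -> new Bin 4
  Item 0.28 -> Bin 3 (now 0.89)
  Item 0.78 -> new Bin 5
Total bins used = 5

5


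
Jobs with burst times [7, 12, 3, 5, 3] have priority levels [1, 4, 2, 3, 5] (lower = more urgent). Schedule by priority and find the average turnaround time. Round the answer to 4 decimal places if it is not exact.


Sort by priority (ascending = highest first):
Order: [(1, 7), (2, 3), (3, 5), (4, 12), (5, 3)]
Completion times:
  Priority 1, burst=7, C=7
  Priority 2, burst=3, C=10
  Priority 3, burst=5, C=15
  Priority 4, burst=12, C=27
  Priority 5, burst=3, C=30
Average turnaround = 89/5 = 17.8

17.8


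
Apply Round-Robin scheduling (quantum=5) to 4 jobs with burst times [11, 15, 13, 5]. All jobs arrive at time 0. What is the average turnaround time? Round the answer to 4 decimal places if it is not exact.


Time quantum = 5
Execution trace:
  J1 runs 5 units, time = 5
  J2 runs 5 units, time = 10
  J3 runs 5 units, time = 15
  J4 runs 5 units, time = 20
  J1 runs 5 units, time = 25
  J2 runs 5 units, time = 30
  J3 runs 5 units, time = 35
  J1 runs 1 units, time = 36
  J2 runs 5 units, time = 41
  J3 runs 3 units, time = 44
Finish times: [36, 41, 44, 20]
Average turnaround = 141/4 = 35.25

35.25


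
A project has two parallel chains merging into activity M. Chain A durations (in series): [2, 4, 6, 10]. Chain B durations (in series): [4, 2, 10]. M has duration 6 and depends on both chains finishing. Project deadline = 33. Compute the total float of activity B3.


Forward pass: ES(B3) = sum of predecessors on chain B = 6
EF = ES + duration = 6 + 10 = 16
Backward pass: LF(M) = deadline = 33; LS(M) = 33 - 6 = 27
LF(B3) = LS(M) - sum(successors on chain B) = 27 - 0 = 27
LS = LF - duration = 27 - 10 = 17
Total float = LS - ES = 17 - 6 = 11

11


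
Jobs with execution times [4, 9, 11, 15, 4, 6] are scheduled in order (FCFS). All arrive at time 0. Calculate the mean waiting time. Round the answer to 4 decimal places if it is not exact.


FCFS order (as given): [4, 9, 11, 15, 4, 6]
Waiting times:
  Job 1: wait = 0
  Job 2: wait = 4
  Job 3: wait = 13
  Job 4: wait = 24
  Job 5: wait = 39
  Job 6: wait = 43
Sum of waiting times = 123
Average waiting time = 123/6 = 20.5

20.5


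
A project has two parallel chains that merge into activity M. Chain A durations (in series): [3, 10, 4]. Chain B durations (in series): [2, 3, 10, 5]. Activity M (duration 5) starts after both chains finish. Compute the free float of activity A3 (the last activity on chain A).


ES(A3) = sum of predecessors on chain A = 13
EF(A3) = ES + duration = 13 + 4 = 17
Successor of A3 is M. ES(M) = max(sum(A), sum(B)) = max(17, 20) = 20
Free float = ES(successor) - EF(current) = 20 - 17 = 3

3


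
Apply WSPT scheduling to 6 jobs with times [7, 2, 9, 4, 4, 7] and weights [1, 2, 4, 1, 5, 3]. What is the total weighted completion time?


Compute p/w ratios and sort ascending (WSPT): [(4, 5), (2, 2), (9, 4), (7, 3), (4, 1), (7, 1)]
Compute weighted completion times:
  Job (p=4,w=5): C=4, w*C=5*4=20
  Job (p=2,w=2): C=6, w*C=2*6=12
  Job (p=9,w=4): C=15, w*C=4*15=60
  Job (p=7,w=3): C=22, w*C=3*22=66
  Job (p=4,w=1): C=26, w*C=1*26=26
  Job (p=7,w=1): C=33, w*C=1*33=33
Total weighted completion time = 217

217


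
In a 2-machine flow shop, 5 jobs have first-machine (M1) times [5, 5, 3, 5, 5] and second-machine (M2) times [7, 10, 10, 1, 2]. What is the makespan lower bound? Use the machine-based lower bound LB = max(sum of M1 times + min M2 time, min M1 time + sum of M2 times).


LB1 = sum(M1 times) + min(M2 times) = 23 + 1 = 24
LB2 = min(M1 times) + sum(M2 times) = 3 + 30 = 33
Lower bound = max(LB1, LB2) = max(24, 33) = 33

33


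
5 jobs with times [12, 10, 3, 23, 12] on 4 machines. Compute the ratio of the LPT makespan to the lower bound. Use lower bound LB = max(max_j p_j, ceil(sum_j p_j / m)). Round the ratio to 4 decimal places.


LPT order: [23, 12, 12, 10, 3]
Machine loads after assignment: [23, 12, 12, 13]
LPT makespan = 23
Lower bound = max(max_job, ceil(total/4)) = max(23, 15) = 23
Ratio = 23 / 23 = 1.0

1.0


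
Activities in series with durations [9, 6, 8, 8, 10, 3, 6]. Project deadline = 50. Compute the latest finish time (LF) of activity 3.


LF(activity 3) = deadline - sum of successor durations
Successors: activities 4 through 7 with durations [8, 10, 3, 6]
Sum of successor durations = 27
LF = 50 - 27 = 23

23


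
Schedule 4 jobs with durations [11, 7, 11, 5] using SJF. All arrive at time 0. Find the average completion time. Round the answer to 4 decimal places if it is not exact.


SJF order (ascending): [5, 7, 11, 11]
Completion times:
  Job 1: burst=5, C=5
  Job 2: burst=7, C=12
  Job 3: burst=11, C=23
  Job 4: burst=11, C=34
Average completion = 74/4 = 18.5

18.5


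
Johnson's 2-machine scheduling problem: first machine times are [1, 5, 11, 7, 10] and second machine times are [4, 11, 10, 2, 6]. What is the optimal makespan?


Apply Johnson's rule:
  Group 1 (a <= b): [(1, 1, 4), (2, 5, 11)]
  Group 2 (a > b): [(3, 11, 10), (5, 10, 6), (4, 7, 2)]
Optimal job order: [1, 2, 3, 5, 4]
Schedule:
  Job 1: M1 done at 1, M2 done at 5
  Job 2: M1 done at 6, M2 done at 17
  Job 3: M1 done at 17, M2 done at 27
  Job 5: M1 done at 27, M2 done at 33
  Job 4: M1 done at 34, M2 done at 36
Makespan = 36

36


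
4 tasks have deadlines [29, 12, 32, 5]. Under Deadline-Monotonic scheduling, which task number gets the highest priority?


Sort tasks by relative deadline (ascending):
  Task 4: deadline = 5
  Task 2: deadline = 12
  Task 1: deadline = 29
  Task 3: deadline = 32
Priority order (highest first): [4, 2, 1, 3]
Highest priority task = 4

4


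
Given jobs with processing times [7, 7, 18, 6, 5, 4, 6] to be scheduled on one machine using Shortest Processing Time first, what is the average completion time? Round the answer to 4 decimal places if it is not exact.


Sort jobs by processing time (SPT order): [4, 5, 6, 6, 7, 7, 18]
Compute completion times sequentially:
  Job 1: processing = 4, completes at 4
  Job 2: processing = 5, completes at 9
  Job 3: processing = 6, completes at 15
  Job 4: processing = 6, completes at 21
  Job 5: processing = 7, completes at 28
  Job 6: processing = 7, completes at 35
  Job 7: processing = 18, completes at 53
Sum of completion times = 165
Average completion time = 165/7 = 23.5714

23.5714


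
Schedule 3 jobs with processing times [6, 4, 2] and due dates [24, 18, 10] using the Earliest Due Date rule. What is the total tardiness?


Sort by due date (EDD order): [(2, 10), (4, 18), (6, 24)]
Compute completion times and tardiness:
  Job 1: p=2, d=10, C=2, tardiness=max(0,2-10)=0
  Job 2: p=4, d=18, C=6, tardiness=max(0,6-18)=0
  Job 3: p=6, d=24, C=12, tardiness=max(0,12-24)=0
Total tardiness = 0

0


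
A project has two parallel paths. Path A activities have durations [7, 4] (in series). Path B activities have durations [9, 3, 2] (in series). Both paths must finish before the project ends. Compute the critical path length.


Path A total = 7 + 4 = 11
Path B total = 9 + 3 + 2 = 14
Critical path = longest path = max(11, 14) = 14

14


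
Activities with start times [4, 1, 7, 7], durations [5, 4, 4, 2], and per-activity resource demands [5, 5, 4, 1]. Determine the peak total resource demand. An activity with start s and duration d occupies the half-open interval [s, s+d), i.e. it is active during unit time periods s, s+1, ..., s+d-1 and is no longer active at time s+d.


Each activity i is active on [start_i, start_i + duration_i).
Compute total resource usage per time slot:
  t=0: active resources = [], total = 0
  t=1: active resources = [5], total = 5
  t=2: active resources = [5], total = 5
  t=3: active resources = [5], total = 5
  t=4: active resources = [5, 5], total = 10
  t=5: active resources = [5], total = 5
  t=6: active resources = [5], total = 5
  t=7: active resources = [5, 4, 1], total = 10
  t=8: active resources = [5, 4, 1], total = 10
  t=9: active resources = [4], total = 4
  t=10: active resources = [4], total = 4
Peak resource demand = 10

10


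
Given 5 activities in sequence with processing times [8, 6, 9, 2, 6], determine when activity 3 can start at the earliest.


Activity 3 starts after activities 1 through 2 complete.
Predecessor durations: [8, 6]
ES = 8 + 6 = 14

14


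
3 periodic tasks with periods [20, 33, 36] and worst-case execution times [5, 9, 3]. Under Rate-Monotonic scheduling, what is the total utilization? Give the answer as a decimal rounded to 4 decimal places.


Compute individual utilizations (exact fractions):
  Task 1: C/T = 5/20 = 1/4 (approx. 0.25)
  Task 2: C/T = 9/33 = 3/11 (approx. 0.2727)
  Task 3: C/T = 3/36 = 1/12 (approx. 0.0833)
Total utilization U = 1/4 + 3/11 + 1/12 = 20/33
Rounded to 4 decimal places: U = 0.6061
RM (Liu & Layland) bound for 3 tasks = 0.779763; compare with U = 20/33 (approx. 0.606061)
U <= bound, so schedulable by RM sufficient condition.

0.6061


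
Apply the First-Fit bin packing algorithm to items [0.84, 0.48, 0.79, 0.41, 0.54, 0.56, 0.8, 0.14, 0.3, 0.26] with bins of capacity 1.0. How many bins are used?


Place items sequentially using First-Fit:
  Item 0.84 -> new Bin 1
  Item 0.48 -> new Bin 2
  Item 0.79 -> new Bin 3
  Item 0.41 -> Bin 2 (now 0.89)
  Item 0.54 -> new Bin 4
  Item 0.56 -> new Bin 5
  Item 0.8 -> new Bin 6
  Item 0.14 -> Bin 1 (now 0.98)
  Item 0.3 -> Bin 4 (now 0.84)
  Item 0.26 -> Bin 5 (now 0.82)
Total bins used = 6

6


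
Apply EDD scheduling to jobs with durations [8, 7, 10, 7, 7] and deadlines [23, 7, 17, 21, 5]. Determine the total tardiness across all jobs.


Sort by due date (EDD order): [(7, 5), (7, 7), (10, 17), (7, 21), (8, 23)]
Compute completion times and tardiness:
  Job 1: p=7, d=5, C=7, tardiness=max(0,7-5)=2
  Job 2: p=7, d=7, C=14, tardiness=max(0,14-7)=7
  Job 3: p=10, d=17, C=24, tardiness=max(0,24-17)=7
  Job 4: p=7, d=21, C=31, tardiness=max(0,31-21)=10
  Job 5: p=8, d=23, C=39, tardiness=max(0,39-23)=16
Total tardiness = 42

42


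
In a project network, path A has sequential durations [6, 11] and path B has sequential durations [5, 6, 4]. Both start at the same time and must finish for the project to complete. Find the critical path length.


Path A total = 6 + 11 = 17
Path B total = 5 + 6 + 4 = 15
Critical path = longest path = max(17, 15) = 17

17


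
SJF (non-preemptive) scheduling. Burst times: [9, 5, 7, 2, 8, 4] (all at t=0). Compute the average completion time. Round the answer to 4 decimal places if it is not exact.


SJF order (ascending): [2, 4, 5, 7, 8, 9]
Completion times:
  Job 1: burst=2, C=2
  Job 2: burst=4, C=6
  Job 3: burst=5, C=11
  Job 4: burst=7, C=18
  Job 5: burst=8, C=26
  Job 6: burst=9, C=35
Average completion = 98/6 = 16.3333

16.3333


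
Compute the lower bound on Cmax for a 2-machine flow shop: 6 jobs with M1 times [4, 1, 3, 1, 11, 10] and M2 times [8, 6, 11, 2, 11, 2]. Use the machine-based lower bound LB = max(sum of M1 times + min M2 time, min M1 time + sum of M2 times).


LB1 = sum(M1 times) + min(M2 times) = 30 + 2 = 32
LB2 = min(M1 times) + sum(M2 times) = 1 + 40 = 41
Lower bound = max(LB1, LB2) = max(32, 41) = 41

41


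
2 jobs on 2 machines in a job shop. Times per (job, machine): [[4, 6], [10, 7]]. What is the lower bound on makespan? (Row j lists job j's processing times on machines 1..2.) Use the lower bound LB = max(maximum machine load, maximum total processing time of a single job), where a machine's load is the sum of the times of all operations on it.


Machine loads:
  Machine 1: 4 + 10 = 14
  Machine 2: 6 + 7 = 13
Max machine load = 14
Job totals:
  Job 1: 10
  Job 2: 17
Max job total = 17
Lower bound = max(14, 17) = 17

17


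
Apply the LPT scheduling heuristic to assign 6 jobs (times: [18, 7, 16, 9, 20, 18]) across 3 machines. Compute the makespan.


Sort jobs in decreasing order (LPT): [20, 18, 18, 16, 9, 7]
Assign each job to the least loaded machine:
  Machine 1: jobs [20, 7], load = 27
  Machine 2: jobs [18, 16], load = 34
  Machine 3: jobs [18, 9], load = 27
Makespan = max load = 34

34


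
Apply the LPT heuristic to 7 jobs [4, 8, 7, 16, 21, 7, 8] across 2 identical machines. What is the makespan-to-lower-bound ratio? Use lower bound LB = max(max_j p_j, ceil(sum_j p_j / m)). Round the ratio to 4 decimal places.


LPT order: [21, 16, 8, 8, 7, 7, 4]
Machine loads after assignment: [36, 35]
LPT makespan = 36
Lower bound = max(max_job, ceil(total/2)) = max(21, 36) = 36
Ratio = 36 / 36 = 1.0

1.0


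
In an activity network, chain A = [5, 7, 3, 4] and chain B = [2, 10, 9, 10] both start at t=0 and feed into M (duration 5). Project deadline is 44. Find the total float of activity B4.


Forward pass: ES(B4) = sum of predecessors on chain B = 21
EF = ES + duration = 21 + 10 = 31
Backward pass: LF(M) = deadline = 44; LS(M) = 44 - 5 = 39
LF(B4) = LS(M) - sum(successors on chain B) = 39 - 0 = 39
LS = LF - duration = 39 - 10 = 29
Total float = LS - ES = 29 - 21 = 8

8


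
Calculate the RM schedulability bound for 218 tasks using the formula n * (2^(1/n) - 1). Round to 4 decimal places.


Compute 2^(1/218) = 1.0031846344
Subtract 1: 1.0031846344 - 1 = 0.0031846344
Multiply by n: 218 * 0.0031846344 = 0.6942502992
Round to 4 dp: 0.6943

0.6943


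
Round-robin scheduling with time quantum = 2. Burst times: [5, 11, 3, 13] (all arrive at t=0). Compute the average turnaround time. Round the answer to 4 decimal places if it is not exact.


Time quantum = 2
Execution trace:
  J1 runs 2 units, time = 2
  J2 runs 2 units, time = 4
  J3 runs 2 units, time = 6
  J4 runs 2 units, time = 8
  J1 runs 2 units, time = 10
  J2 runs 2 units, time = 12
  J3 runs 1 units, time = 13
  J4 runs 2 units, time = 15
  J1 runs 1 units, time = 16
  J2 runs 2 units, time = 18
  J4 runs 2 units, time = 20
  J2 runs 2 units, time = 22
  J4 runs 2 units, time = 24
  J2 runs 2 units, time = 26
  J4 runs 2 units, time = 28
  J2 runs 1 units, time = 29
  J4 runs 2 units, time = 31
  J4 runs 1 units, time = 32
Finish times: [16, 29, 13, 32]
Average turnaround = 90/4 = 22.5

22.5


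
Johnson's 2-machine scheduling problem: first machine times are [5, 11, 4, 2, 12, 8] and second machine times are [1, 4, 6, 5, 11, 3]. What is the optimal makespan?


Apply Johnson's rule:
  Group 1 (a <= b): [(4, 2, 5), (3, 4, 6)]
  Group 2 (a > b): [(5, 12, 11), (2, 11, 4), (6, 8, 3), (1, 5, 1)]
Optimal job order: [4, 3, 5, 2, 6, 1]
Schedule:
  Job 4: M1 done at 2, M2 done at 7
  Job 3: M1 done at 6, M2 done at 13
  Job 5: M1 done at 18, M2 done at 29
  Job 2: M1 done at 29, M2 done at 33
  Job 6: M1 done at 37, M2 done at 40
  Job 1: M1 done at 42, M2 done at 43
Makespan = 43

43


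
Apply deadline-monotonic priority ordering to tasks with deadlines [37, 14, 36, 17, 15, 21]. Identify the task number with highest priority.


Sort tasks by relative deadline (ascending):
  Task 2: deadline = 14
  Task 5: deadline = 15
  Task 4: deadline = 17
  Task 6: deadline = 21
  Task 3: deadline = 36
  Task 1: deadline = 37
Priority order (highest first): [2, 5, 4, 6, 3, 1]
Highest priority task = 2

2


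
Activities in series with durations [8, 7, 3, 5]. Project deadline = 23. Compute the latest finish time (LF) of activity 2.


LF(activity 2) = deadline - sum of successor durations
Successors: activities 3 through 4 with durations [3, 5]
Sum of successor durations = 8
LF = 23 - 8 = 15

15


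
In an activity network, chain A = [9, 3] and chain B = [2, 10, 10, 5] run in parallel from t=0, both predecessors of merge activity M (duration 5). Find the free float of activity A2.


ES(A2) = sum of predecessors on chain A = 9
EF(A2) = ES + duration = 9 + 3 = 12
Successor of A2 is M. ES(M) = max(sum(A), sum(B)) = max(12, 27) = 27
Free float = ES(successor) - EF(current) = 27 - 12 = 15

15


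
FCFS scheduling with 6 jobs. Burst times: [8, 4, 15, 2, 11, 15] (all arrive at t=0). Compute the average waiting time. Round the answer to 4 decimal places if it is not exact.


FCFS order (as given): [8, 4, 15, 2, 11, 15]
Waiting times:
  Job 1: wait = 0
  Job 2: wait = 8
  Job 3: wait = 12
  Job 4: wait = 27
  Job 5: wait = 29
  Job 6: wait = 40
Sum of waiting times = 116
Average waiting time = 116/6 = 19.3333

19.3333


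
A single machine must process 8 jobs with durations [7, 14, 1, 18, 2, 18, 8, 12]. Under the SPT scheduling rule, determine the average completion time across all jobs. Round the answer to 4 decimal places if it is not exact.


Sort jobs by processing time (SPT order): [1, 2, 7, 8, 12, 14, 18, 18]
Compute completion times sequentially:
  Job 1: processing = 1, completes at 1
  Job 2: processing = 2, completes at 3
  Job 3: processing = 7, completes at 10
  Job 4: processing = 8, completes at 18
  Job 5: processing = 12, completes at 30
  Job 6: processing = 14, completes at 44
  Job 7: processing = 18, completes at 62
  Job 8: processing = 18, completes at 80
Sum of completion times = 248
Average completion time = 248/8 = 31.0

31.0


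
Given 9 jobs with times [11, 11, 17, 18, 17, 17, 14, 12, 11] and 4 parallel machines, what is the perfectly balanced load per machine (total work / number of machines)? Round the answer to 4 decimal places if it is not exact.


Total processing time = 11 + 11 + 17 + 18 + 17 + 17 + 14 + 12 + 11 = 128
Number of machines = 4
Ideal balanced load = 128 / 4 = 32.0

32.0


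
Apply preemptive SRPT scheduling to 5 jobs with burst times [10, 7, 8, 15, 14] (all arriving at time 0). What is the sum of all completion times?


Since all jobs arrive at t=0, SRPT equals SPT ordering.
SPT order: [7, 8, 10, 14, 15]
Completion times:
  Job 1: p=7, C=7
  Job 2: p=8, C=15
  Job 3: p=10, C=25
  Job 4: p=14, C=39
  Job 5: p=15, C=54
Total completion time = 7 + 15 + 25 + 39 + 54 = 140

140


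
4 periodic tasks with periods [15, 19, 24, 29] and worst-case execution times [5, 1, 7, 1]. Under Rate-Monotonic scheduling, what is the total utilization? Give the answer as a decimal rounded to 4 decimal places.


Compute individual utilizations (exact fractions):
  Task 1: C/T = 5/15 = 1/3 (approx. 0.3333)
  Task 2: C/T = 1/19 (approx. 0.0526)
  Task 3: C/T = 7/24 (approx. 0.2917)
  Task 4: C/T = 1/29 (approx. 0.0345)
Total utilization U = 1/3 + 1/19 + 7/24 + 1/29 = 3139/4408
Rounded to 4 decimal places: U = 0.7121
RM (Liu & Layland) bound for 4 tasks = 0.756828; compare with U = 3139/4408 (approx. 0.712114)
U <= bound, so schedulable by RM sufficient condition.

0.7121


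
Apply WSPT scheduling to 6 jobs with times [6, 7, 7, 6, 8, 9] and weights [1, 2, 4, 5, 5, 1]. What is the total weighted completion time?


Compute p/w ratios and sort ascending (WSPT): [(6, 5), (8, 5), (7, 4), (7, 2), (6, 1), (9, 1)]
Compute weighted completion times:
  Job (p=6,w=5): C=6, w*C=5*6=30
  Job (p=8,w=5): C=14, w*C=5*14=70
  Job (p=7,w=4): C=21, w*C=4*21=84
  Job (p=7,w=2): C=28, w*C=2*28=56
  Job (p=6,w=1): C=34, w*C=1*34=34
  Job (p=9,w=1): C=43, w*C=1*43=43
Total weighted completion time = 317

317


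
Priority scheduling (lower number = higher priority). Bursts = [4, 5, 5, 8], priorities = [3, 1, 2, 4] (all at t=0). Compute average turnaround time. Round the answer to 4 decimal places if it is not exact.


Sort by priority (ascending = highest first):
Order: [(1, 5), (2, 5), (3, 4), (4, 8)]
Completion times:
  Priority 1, burst=5, C=5
  Priority 2, burst=5, C=10
  Priority 3, burst=4, C=14
  Priority 4, burst=8, C=22
Average turnaround = 51/4 = 12.75

12.75


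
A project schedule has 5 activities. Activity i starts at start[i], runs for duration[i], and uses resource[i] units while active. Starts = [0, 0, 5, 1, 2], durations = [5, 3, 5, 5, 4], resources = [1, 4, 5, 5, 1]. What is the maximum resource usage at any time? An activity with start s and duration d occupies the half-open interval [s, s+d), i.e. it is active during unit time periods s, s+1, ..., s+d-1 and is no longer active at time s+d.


Each activity i is active on [start_i, start_i + duration_i).
Compute total resource usage per time slot:
  t=0: active resources = [1, 4], total = 5
  t=1: active resources = [1, 4, 5], total = 10
  t=2: active resources = [1, 4, 5, 1], total = 11
  t=3: active resources = [1, 5, 1], total = 7
  t=4: active resources = [1, 5, 1], total = 7
  t=5: active resources = [5, 5, 1], total = 11
  t=6: active resources = [5], total = 5
  t=7: active resources = [5], total = 5
  t=8: active resources = [5], total = 5
  t=9: active resources = [5], total = 5
Peak resource demand = 11

11


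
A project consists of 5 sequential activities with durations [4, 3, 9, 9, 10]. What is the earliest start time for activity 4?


Activity 4 starts after activities 1 through 3 complete.
Predecessor durations: [4, 3, 9]
ES = 4 + 3 + 9 = 16

16


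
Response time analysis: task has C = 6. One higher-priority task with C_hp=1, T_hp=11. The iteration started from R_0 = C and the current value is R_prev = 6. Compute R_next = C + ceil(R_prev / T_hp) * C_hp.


R_next = C + ceil(R_prev / T_hp) * C_hp
ceil(6 / 11) = ceil(0.5455) = 1
Interference = 1 * 1 = 1
R_next = 6 + 1 = 7

7


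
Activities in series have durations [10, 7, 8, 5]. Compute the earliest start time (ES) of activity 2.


Activity 2 starts after activities 1 through 1 complete.
Predecessor durations: [10]
ES = 10 = 10

10


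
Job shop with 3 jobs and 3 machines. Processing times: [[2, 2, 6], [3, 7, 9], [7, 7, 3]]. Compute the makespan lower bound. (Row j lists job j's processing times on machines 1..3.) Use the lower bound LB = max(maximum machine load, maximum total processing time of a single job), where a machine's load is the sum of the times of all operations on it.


Machine loads:
  Machine 1: 2 + 3 + 7 = 12
  Machine 2: 2 + 7 + 7 = 16
  Machine 3: 6 + 9 + 3 = 18
Max machine load = 18
Job totals:
  Job 1: 10
  Job 2: 19
  Job 3: 17
Max job total = 19
Lower bound = max(18, 19) = 19

19


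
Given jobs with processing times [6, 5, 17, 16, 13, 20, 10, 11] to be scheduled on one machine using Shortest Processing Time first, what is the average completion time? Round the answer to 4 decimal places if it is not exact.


Sort jobs by processing time (SPT order): [5, 6, 10, 11, 13, 16, 17, 20]
Compute completion times sequentially:
  Job 1: processing = 5, completes at 5
  Job 2: processing = 6, completes at 11
  Job 3: processing = 10, completes at 21
  Job 4: processing = 11, completes at 32
  Job 5: processing = 13, completes at 45
  Job 6: processing = 16, completes at 61
  Job 7: processing = 17, completes at 78
  Job 8: processing = 20, completes at 98
Sum of completion times = 351
Average completion time = 351/8 = 43.875

43.875


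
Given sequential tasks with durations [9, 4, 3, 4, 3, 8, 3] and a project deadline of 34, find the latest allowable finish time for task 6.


LF(activity 6) = deadline - sum of successor durations
Successors: activities 7 through 7 with durations [3]
Sum of successor durations = 3
LF = 34 - 3 = 31

31


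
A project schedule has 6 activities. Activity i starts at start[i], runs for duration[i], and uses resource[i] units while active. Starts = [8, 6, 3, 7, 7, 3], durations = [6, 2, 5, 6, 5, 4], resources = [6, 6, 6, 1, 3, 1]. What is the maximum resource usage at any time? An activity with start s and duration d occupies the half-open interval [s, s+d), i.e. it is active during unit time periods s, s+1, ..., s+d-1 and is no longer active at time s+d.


Each activity i is active on [start_i, start_i + duration_i).
Compute total resource usage per time slot:
  t=0: active resources = [], total = 0
  t=1: active resources = [], total = 0
  t=2: active resources = [], total = 0
  t=3: active resources = [6, 1], total = 7
  t=4: active resources = [6, 1], total = 7
  t=5: active resources = [6, 1], total = 7
  t=6: active resources = [6, 6, 1], total = 13
  t=7: active resources = [6, 6, 1, 3], total = 16
  t=8: active resources = [6, 1, 3], total = 10
  t=9: active resources = [6, 1, 3], total = 10
  t=10: active resources = [6, 1, 3], total = 10
  t=11: active resources = [6, 1, 3], total = 10
  t=12: active resources = [6, 1], total = 7
  t=13: active resources = [6], total = 6
Peak resource demand = 16

16


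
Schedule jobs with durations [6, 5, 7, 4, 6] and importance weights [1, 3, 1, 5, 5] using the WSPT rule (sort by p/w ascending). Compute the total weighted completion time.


Compute p/w ratios and sort ascending (WSPT): [(4, 5), (6, 5), (5, 3), (6, 1), (7, 1)]
Compute weighted completion times:
  Job (p=4,w=5): C=4, w*C=5*4=20
  Job (p=6,w=5): C=10, w*C=5*10=50
  Job (p=5,w=3): C=15, w*C=3*15=45
  Job (p=6,w=1): C=21, w*C=1*21=21
  Job (p=7,w=1): C=28, w*C=1*28=28
Total weighted completion time = 164

164


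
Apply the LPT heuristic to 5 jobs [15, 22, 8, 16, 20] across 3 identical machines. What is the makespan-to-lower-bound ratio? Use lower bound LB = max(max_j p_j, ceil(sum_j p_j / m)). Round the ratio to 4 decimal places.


LPT order: [22, 20, 16, 15, 8]
Machine loads after assignment: [22, 28, 31]
LPT makespan = 31
Lower bound = max(max_job, ceil(total/3)) = max(22, 27) = 27
Ratio = 31 / 27 = 1.1481

1.1481


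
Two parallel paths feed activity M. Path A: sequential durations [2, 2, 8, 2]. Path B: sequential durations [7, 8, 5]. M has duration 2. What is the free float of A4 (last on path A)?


ES(A4) = sum of predecessors on chain A = 12
EF(A4) = ES + duration = 12 + 2 = 14
Successor of A4 is M. ES(M) = max(sum(A), sum(B)) = max(14, 20) = 20
Free float = ES(successor) - EF(current) = 20 - 14 = 6

6


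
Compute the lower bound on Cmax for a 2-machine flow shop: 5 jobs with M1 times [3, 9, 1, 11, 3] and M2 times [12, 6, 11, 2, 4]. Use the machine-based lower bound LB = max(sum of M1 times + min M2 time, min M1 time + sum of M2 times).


LB1 = sum(M1 times) + min(M2 times) = 27 + 2 = 29
LB2 = min(M1 times) + sum(M2 times) = 1 + 35 = 36
Lower bound = max(LB1, LB2) = max(29, 36) = 36

36


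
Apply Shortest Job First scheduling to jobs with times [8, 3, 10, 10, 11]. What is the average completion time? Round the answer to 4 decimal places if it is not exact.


SJF order (ascending): [3, 8, 10, 10, 11]
Completion times:
  Job 1: burst=3, C=3
  Job 2: burst=8, C=11
  Job 3: burst=10, C=21
  Job 4: burst=10, C=31
  Job 5: burst=11, C=42
Average completion = 108/5 = 21.6

21.6


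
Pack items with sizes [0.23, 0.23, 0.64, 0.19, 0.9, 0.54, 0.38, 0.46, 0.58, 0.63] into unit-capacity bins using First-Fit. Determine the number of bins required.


Place items sequentially using First-Fit:
  Item 0.23 -> new Bin 1
  Item 0.23 -> Bin 1 (now 0.46)
  Item 0.64 -> new Bin 2
  Item 0.19 -> Bin 1 (now 0.65)
  Item 0.9 -> new Bin 3
  Item 0.54 -> new Bin 4
  Item 0.38 -> Bin 4 (now 0.92)
  Item 0.46 -> new Bin 5
  Item 0.58 -> new Bin 6
  Item 0.63 -> new Bin 7
Total bins used = 7

7


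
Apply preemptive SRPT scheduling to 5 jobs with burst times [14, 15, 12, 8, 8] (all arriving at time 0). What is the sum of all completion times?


Since all jobs arrive at t=0, SRPT equals SPT ordering.
SPT order: [8, 8, 12, 14, 15]
Completion times:
  Job 1: p=8, C=8
  Job 2: p=8, C=16
  Job 3: p=12, C=28
  Job 4: p=14, C=42
  Job 5: p=15, C=57
Total completion time = 8 + 16 + 28 + 42 + 57 = 151

151


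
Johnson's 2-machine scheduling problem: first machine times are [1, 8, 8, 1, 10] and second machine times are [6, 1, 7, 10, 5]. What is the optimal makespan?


Apply Johnson's rule:
  Group 1 (a <= b): [(1, 1, 6), (4, 1, 10)]
  Group 2 (a > b): [(3, 8, 7), (5, 10, 5), (2, 8, 1)]
Optimal job order: [1, 4, 3, 5, 2]
Schedule:
  Job 1: M1 done at 1, M2 done at 7
  Job 4: M1 done at 2, M2 done at 17
  Job 3: M1 done at 10, M2 done at 24
  Job 5: M1 done at 20, M2 done at 29
  Job 2: M1 done at 28, M2 done at 30
Makespan = 30

30


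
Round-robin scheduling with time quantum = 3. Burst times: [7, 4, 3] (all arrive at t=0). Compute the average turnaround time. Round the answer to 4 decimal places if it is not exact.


Time quantum = 3
Execution trace:
  J1 runs 3 units, time = 3
  J2 runs 3 units, time = 6
  J3 runs 3 units, time = 9
  J1 runs 3 units, time = 12
  J2 runs 1 units, time = 13
  J1 runs 1 units, time = 14
Finish times: [14, 13, 9]
Average turnaround = 36/3 = 12.0

12.0


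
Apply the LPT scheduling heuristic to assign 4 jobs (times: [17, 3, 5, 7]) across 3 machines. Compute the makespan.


Sort jobs in decreasing order (LPT): [17, 7, 5, 3]
Assign each job to the least loaded machine:
  Machine 1: jobs [17], load = 17
  Machine 2: jobs [7], load = 7
  Machine 3: jobs [5, 3], load = 8
Makespan = max load = 17

17


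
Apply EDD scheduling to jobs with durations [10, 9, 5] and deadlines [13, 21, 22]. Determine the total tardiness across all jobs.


Sort by due date (EDD order): [(10, 13), (9, 21), (5, 22)]
Compute completion times and tardiness:
  Job 1: p=10, d=13, C=10, tardiness=max(0,10-13)=0
  Job 2: p=9, d=21, C=19, tardiness=max(0,19-21)=0
  Job 3: p=5, d=22, C=24, tardiness=max(0,24-22)=2
Total tardiness = 2

2


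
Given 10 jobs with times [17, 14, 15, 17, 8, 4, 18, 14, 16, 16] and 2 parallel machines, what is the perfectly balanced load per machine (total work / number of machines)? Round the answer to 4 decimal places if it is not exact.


Total processing time = 17 + 14 + 15 + 17 + 8 + 4 + 18 + 14 + 16 + 16 = 139
Number of machines = 2
Ideal balanced load = 139 / 2 = 69.5

69.5


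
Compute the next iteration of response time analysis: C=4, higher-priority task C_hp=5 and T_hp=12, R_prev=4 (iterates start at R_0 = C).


R_next = C + ceil(R_prev / T_hp) * C_hp
ceil(4 / 12) = ceil(0.3333) = 1
Interference = 1 * 5 = 5
R_next = 4 + 5 = 9

9


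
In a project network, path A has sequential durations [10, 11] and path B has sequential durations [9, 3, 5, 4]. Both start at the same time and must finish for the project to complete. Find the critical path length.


Path A total = 10 + 11 = 21
Path B total = 9 + 3 + 5 + 4 = 21
Critical path = longest path = max(21, 21) = 21

21


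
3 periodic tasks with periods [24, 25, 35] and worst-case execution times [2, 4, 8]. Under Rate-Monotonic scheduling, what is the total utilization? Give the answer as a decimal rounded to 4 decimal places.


Compute individual utilizations (exact fractions):
  Task 1: C/T = 2/24 = 1/12 (approx. 0.0833)
  Task 2: C/T = 4/25 (approx. 0.16)
  Task 3: C/T = 8/35 (approx. 0.2286)
Total utilization U = 1/12 + 4/25 + 8/35 = 991/2100
Rounded to 4 decimal places: U = 0.4719
RM (Liu & Layland) bound for 3 tasks = 0.779763; compare with U = 991/2100 (approx. 0.471905)
U <= bound, so schedulable by RM sufficient condition.

0.4719


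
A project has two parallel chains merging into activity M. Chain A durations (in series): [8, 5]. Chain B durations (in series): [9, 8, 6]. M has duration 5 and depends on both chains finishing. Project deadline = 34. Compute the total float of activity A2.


Forward pass: ES(A2) = sum of predecessors on chain A = 8
EF = ES + duration = 8 + 5 = 13
Backward pass: LF(M) = deadline = 34; LS(M) = 34 - 5 = 29
LF(A2) = LS(M) - sum(successors on chain A) = 29 - 0 = 29
LS = LF - duration = 29 - 5 = 24
Total float = LS - ES = 24 - 8 = 16

16


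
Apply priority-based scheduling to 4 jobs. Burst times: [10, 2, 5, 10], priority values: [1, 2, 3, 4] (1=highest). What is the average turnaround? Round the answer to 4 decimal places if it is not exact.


Sort by priority (ascending = highest first):
Order: [(1, 10), (2, 2), (3, 5), (4, 10)]
Completion times:
  Priority 1, burst=10, C=10
  Priority 2, burst=2, C=12
  Priority 3, burst=5, C=17
  Priority 4, burst=10, C=27
Average turnaround = 66/4 = 16.5

16.5


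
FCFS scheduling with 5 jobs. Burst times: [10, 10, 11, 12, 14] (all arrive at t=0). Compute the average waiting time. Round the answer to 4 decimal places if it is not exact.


FCFS order (as given): [10, 10, 11, 12, 14]
Waiting times:
  Job 1: wait = 0
  Job 2: wait = 10
  Job 3: wait = 20
  Job 4: wait = 31
  Job 5: wait = 43
Sum of waiting times = 104
Average waiting time = 104/5 = 20.8

20.8


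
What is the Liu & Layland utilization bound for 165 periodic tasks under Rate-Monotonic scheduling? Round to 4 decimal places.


Compute 2^(1/165) = 1.0042097281
Subtract 1: 1.0042097281 - 1 = 0.0042097281
Multiply by n: 165 * 0.0042097281 = 0.6946051365
Round to 4 dp: 0.6946

0.6946


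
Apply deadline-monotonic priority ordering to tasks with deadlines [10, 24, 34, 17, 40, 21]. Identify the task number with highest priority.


Sort tasks by relative deadline (ascending):
  Task 1: deadline = 10
  Task 4: deadline = 17
  Task 6: deadline = 21
  Task 2: deadline = 24
  Task 3: deadline = 34
  Task 5: deadline = 40
Priority order (highest first): [1, 4, 6, 2, 3, 5]
Highest priority task = 1

1


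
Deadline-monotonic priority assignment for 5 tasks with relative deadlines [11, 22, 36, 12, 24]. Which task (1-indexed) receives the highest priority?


Sort tasks by relative deadline (ascending):
  Task 1: deadline = 11
  Task 4: deadline = 12
  Task 2: deadline = 22
  Task 5: deadline = 24
  Task 3: deadline = 36
Priority order (highest first): [1, 4, 2, 5, 3]
Highest priority task = 1

1


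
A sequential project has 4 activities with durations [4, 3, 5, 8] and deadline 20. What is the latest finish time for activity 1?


LF(activity 1) = deadline - sum of successor durations
Successors: activities 2 through 4 with durations [3, 5, 8]
Sum of successor durations = 16
LF = 20 - 16 = 4

4


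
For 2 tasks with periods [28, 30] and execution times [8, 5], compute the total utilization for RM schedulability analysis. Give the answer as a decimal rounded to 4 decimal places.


Compute individual utilizations (exact fractions):
  Task 1: C/T = 8/28 = 2/7 (approx. 0.2857)
  Task 2: C/T = 5/30 = 1/6 (approx. 0.1667)
Total utilization U = 2/7 + 1/6 = 19/42
Rounded to 4 decimal places: U = 0.4524
RM (Liu & Layland) bound for 2 tasks = 0.828427; compare with U = 19/42 (approx. 0.452381)
U <= bound, so schedulable by RM sufficient condition.

0.4524


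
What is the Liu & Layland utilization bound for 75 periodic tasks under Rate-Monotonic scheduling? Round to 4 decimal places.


Compute 2^(1/75) = 1.0092848012
Subtract 1: 1.0092848012 - 1 = 0.0092848012
Multiply by n: 75 * 0.0092848012 = 0.6963600900
Round to 4 dp: 0.6964

0.6964


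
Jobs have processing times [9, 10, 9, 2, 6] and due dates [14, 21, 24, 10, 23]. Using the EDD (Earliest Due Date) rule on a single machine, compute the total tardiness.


Sort by due date (EDD order): [(2, 10), (9, 14), (10, 21), (6, 23), (9, 24)]
Compute completion times and tardiness:
  Job 1: p=2, d=10, C=2, tardiness=max(0,2-10)=0
  Job 2: p=9, d=14, C=11, tardiness=max(0,11-14)=0
  Job 3: p=10, d=21, C=21, tardiness=max(0,21-21)=0
  Job 4: p=6, d=23, C=27, tardiness=max(0,27-23)=4
  Job 5: p=9, d=24, C=36, tardiness=max(0,36-24)=12
Total tardiness = 16

16


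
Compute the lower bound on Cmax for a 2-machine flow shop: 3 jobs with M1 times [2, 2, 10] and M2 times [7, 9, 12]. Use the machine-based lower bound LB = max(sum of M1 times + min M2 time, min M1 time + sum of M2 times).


LB1 = sum(M1 times) + min(M2 times) = 14 + 7 = 21
LB2 = min(M1 times) + sum(M2 times) = 2 + 28 = 30
Lower bound = max(LB1, LB2) = max(21, 30) = 30

30


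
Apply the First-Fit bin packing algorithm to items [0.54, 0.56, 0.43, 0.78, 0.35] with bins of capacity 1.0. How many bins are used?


Place items sequentially using First-Fit:
  Item 0.54 -> new Bin 1
  Item 0.56 -> new Bin 2
  Item 0.43 -> Bin 1 (now 0.97)
  Item 0.78 -> new Bin 3
  Item 0.35 -> Bin 2 (now 0.91)
Total bins used = 3

3


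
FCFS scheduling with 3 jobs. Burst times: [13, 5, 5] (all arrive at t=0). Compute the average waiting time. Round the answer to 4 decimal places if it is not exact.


FCFS order (as given): [13, 5, 5]
Waiting times:
  Job 1: wait = 0
  Job 2: wait = 13
  Job 3: wait = 18
Sum of waiting times = 31
Average waiting time = 31/3 = 10.3333

10.3333


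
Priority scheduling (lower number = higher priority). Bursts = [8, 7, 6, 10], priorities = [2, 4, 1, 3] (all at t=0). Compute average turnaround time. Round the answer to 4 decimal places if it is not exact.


Sort by priority (ascending = highest first):
Order: [(1, 6), (2, 8), (3, 10), (4, 7)]
Completion times:
  Priority 1, burst=6, C=6
  Priority 2, burst=8, C=14
  Priority 3, burst=10, C=24
  Priority 4, burst=7, C=31
Average turnaround = 75/4 = 18.75

18.75


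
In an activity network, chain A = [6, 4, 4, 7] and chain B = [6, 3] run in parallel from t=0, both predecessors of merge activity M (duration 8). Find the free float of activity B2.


ES(B2) = sum of predecessors on chain B = 6
EF(B2) = ES + duration = 6 + 3 = 9
Successor of B2 is M. ES(M) = max(sum(A), sum(B)) = max(21, 9) = 21
Free float = ES(successor) - EF(current) = 21 - 9 = 12

12


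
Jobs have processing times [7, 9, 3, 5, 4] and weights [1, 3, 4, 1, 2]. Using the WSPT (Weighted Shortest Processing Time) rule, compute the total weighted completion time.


Compute p/w ratios and sort ascending (WSPT): [(3, 4), (4, 2), (9, 3), (5, 1), (7, 1)]
Compute weighted completion times:
  Job (p=3,w=4): C=3, w*C=4*3=12
  Job (p=4,w=2): C=7, w*C=2*7=14
  Job (p=9,w=3): C=16, w*C=3*16=48
  Job (p=5,w=1): C=21, w*C=1*21=21
  Job (p=7,w=1): C=28, w*C=1*28=28
Total weighted completion time = 123

123


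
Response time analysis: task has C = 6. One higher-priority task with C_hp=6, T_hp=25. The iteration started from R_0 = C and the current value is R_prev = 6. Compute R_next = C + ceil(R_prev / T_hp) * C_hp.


R_next = C + ceil(R_prev / T_hp) * C_hp
ceil(6 / 25) = ceil(0.24) = 1
Interference = 1 * 6 = 6
R_next = 6 + 6 = 12

12
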